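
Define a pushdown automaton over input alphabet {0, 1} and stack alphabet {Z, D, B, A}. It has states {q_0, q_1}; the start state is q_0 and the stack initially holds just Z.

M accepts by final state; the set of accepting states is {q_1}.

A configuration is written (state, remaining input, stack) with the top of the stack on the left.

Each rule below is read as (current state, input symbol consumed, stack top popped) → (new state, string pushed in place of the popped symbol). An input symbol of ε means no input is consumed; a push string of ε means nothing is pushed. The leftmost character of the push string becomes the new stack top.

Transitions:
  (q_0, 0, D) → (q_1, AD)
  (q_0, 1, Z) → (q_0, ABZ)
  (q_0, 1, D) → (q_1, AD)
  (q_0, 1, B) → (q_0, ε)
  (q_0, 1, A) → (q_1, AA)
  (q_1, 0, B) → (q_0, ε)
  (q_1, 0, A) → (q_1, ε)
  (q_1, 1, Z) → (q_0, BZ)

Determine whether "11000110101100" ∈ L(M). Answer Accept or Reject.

No computation consumes all input and reaches a final state.

Reject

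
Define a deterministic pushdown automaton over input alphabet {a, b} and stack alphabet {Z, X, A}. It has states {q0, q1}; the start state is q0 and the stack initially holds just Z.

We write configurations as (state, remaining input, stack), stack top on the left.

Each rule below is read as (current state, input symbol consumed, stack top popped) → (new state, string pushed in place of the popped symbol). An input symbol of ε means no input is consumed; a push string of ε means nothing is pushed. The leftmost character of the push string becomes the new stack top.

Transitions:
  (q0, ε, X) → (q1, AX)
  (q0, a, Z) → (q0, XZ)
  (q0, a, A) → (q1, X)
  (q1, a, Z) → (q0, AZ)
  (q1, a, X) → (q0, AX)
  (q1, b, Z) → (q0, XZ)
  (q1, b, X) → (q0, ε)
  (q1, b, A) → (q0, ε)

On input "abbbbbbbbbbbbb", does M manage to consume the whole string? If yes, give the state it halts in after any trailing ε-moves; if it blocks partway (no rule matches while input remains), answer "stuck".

q1

(q0, abbbbbbbbbbbbb, Z)
  read a, top Z: go to q0, push XZ → (q0, bbbbbbbbbbbbb, XZ)
  ε-move, top X: go to q1, push AX → (q1, bbbbbbbbbbbbb, AXZ)
  read b, top A: go to q0, push ε → (q0, bbbbbbbbbbbb, XZ)
  ε-move, top X: go to q1, push AX → (q1, bbbbbbbbbbbb, AXZ)
  read b, top A: go to q0, push ε → (q0, bbbbbbbbbbb, XZ)
  ε-move, top X: go to q1, push AX → (q1, bbbbbbbbbbb, AXZ)
  read b, top A: go to q0, push ε → (q0, bbbbbbbbbb, XZ)
  ε-move, top X: go to q1, push AX → (q1, bbbbbbbbbb, AXZ)
  read b, top A: go to q0, push ε → (q0, bbbbbbbbb, XZ)
  ε-move, top X: go to q1, push AX → (q1, bbbbbbbbb, AXZ)
  read b, top A: go to q0, push ε → (q0, bbbbbbbb, XZ)
  ε-move, top X: go to q1, push AX → (q1, bbbbbbbb, AXZ)
  read b, top A: go to q0, push ε → (q0, bbbbbbb, XZ)
  ε-move, top X: go to q1, push AX → (q1, bbbbbbb, AXZ)
  read b, top A: go to q0, push ε → (q0, bbbbbb, XZ)
  ε-move, top X: go to q1, push AX → (q1, bbbbbb, AXZ)
  read b, top A: go to q0, push ε → (q0, bbbbb, XZ)
  ε-move, top X: go to q1, push AX → (q1, bbbbb, AXZ)
  read b, top A: go to q0, push ε → (q0, bbbb, XZ)
  ε-move, top X: go to q1, push AX → (q1, bbbb, AXZ)
  read b, top A: go to q0, push ε → (q0, bbb, XZ)
  ε-move, top X: go to q1, push AX → (q1, bbb, AXZ)
  read b, top A: go to q0, push ε → (q0, bb, XZ)
  ε-move, top X: go to q1, push AX → (q1, bb, AXZ)
  read b, top A: go to q0, push ε → (q0, b, XZ)
  ε-move, top X: go to q1, push AX → (q1, b, AXZ)
  read b, top A: go to q0, push ε → (q0, ε, XZ)
  ε-move, top X: go to q1, push AX → (q1, ε, AXZ)
All input consumed; M is in state q1.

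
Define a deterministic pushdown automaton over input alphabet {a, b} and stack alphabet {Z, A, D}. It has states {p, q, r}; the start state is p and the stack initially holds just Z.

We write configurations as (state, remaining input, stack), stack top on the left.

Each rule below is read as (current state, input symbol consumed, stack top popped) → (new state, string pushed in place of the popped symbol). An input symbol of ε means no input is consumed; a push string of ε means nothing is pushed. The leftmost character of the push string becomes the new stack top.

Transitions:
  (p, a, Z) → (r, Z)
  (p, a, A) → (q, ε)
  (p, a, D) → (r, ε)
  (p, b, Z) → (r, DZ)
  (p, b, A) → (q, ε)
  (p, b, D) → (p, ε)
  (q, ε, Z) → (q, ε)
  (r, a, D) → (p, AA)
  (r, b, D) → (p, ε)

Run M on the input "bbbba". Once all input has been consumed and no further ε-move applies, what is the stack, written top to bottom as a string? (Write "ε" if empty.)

Z

(p, bbbba, Z) ⊢ (r, bbba, DZ) ⊢ (p, bba, Z) ⊢ (r, ba, DZ) ⊢ (p, a, Z) ⊢ (r, ε, Z)
All input consumed in state r with stack Z.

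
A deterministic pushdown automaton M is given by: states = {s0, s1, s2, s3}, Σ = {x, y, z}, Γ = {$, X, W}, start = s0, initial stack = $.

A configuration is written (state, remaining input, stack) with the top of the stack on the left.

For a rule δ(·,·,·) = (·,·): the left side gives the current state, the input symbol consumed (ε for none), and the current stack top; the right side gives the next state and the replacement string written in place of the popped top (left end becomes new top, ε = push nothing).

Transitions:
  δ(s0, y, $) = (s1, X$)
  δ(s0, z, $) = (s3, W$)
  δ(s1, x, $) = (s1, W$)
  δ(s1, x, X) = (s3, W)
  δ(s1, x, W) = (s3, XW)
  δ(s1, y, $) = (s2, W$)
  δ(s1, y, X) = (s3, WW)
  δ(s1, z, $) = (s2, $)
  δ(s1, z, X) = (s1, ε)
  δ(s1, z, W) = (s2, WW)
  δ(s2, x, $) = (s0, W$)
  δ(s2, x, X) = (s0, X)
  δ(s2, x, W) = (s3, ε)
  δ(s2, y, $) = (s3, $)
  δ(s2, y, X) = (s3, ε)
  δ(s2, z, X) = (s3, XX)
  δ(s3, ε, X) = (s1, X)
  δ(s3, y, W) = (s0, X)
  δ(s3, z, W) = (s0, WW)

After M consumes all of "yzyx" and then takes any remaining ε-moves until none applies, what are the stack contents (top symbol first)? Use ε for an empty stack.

$

(s0, yzyx, $)
  read y, top $: go to s1, push X$ → (s1, zyx, X$)
  read z, top X: go to s1, push ε → (s1, yx, $)
  read y, top $: go to s2, push W$ → (s2, x, W$)
  read x, top W: go to s3, push ε → (s3, ε, $)
All input consumed in state s3 with stack $.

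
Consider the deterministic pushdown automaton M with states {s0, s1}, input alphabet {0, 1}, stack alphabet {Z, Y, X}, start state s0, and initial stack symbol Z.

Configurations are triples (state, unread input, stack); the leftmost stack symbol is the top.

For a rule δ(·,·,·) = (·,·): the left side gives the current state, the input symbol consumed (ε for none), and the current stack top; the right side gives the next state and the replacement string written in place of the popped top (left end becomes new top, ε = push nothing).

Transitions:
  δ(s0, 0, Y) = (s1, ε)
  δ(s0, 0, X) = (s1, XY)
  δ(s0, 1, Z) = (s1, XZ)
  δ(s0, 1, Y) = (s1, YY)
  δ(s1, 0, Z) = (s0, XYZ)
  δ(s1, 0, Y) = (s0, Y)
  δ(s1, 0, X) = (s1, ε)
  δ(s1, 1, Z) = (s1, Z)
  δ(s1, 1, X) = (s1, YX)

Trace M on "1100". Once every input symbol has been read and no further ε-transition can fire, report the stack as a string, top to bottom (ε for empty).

XZ

(s0, 1100, Z)
  read 1, top Z: go to s1, push XZ → (s1, 100, XZ)
  read 1, top X: go to s1, push YX → (s1, 00, YXZ)
  read 0, top Y: go to s0, push Y → (s0, 0, YXZ)
  read 0, top Y: go to s1, push ε → (s1, ε, XZ)
All input consumed in state s1 with stack XZ.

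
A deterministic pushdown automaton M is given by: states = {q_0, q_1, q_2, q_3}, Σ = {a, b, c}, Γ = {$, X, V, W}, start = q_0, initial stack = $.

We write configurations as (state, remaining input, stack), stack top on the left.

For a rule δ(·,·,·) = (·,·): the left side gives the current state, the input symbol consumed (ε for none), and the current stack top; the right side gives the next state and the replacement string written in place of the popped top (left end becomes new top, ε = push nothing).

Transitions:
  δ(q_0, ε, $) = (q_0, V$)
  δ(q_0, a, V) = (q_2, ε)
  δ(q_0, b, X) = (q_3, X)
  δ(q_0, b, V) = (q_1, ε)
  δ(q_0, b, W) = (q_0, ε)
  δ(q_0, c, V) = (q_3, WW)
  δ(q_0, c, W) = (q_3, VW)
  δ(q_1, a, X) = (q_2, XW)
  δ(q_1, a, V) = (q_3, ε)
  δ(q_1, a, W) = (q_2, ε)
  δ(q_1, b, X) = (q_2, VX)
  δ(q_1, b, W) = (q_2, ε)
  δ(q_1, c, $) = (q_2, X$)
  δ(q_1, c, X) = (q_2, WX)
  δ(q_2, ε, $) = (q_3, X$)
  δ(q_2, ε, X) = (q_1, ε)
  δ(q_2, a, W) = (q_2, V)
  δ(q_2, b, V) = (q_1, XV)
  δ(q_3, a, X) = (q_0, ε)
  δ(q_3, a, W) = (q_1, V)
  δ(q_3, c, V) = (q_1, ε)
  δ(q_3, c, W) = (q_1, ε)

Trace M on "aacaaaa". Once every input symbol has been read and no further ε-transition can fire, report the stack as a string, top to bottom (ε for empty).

(q_0, aacaaaa, $)
  ε-move, top $: go to q_0, push V$ → (q_0, aacaaaa, V$)
  read a, top V: go to q_2, push ε → (q_2, acaaaa, $)
  ε-move, top $: go to q_3, push X$ → (q_3, acaaaa, X$)
  read a, top X: go to q_0, push ε → (q_0, caaaa, $)
  ε-move, top $: go to q_0, push V$ → (q_0, caaaa, V$)
  read c, top V: go to q_3, push WW → (q_3, aaaa, WW$)
  read a, top W: go to q_1, push V → (q_1, aaa, VW$)
  read a, top V: go to q_3, push ε → (q_3, aa, W$)
  read a, top W: go to q_1, push V → (q_1, a, V$)
  read a, top V: go to q_3, push ε → (q_3, ε, $)
All input consumed in state q_3 with stack $.

$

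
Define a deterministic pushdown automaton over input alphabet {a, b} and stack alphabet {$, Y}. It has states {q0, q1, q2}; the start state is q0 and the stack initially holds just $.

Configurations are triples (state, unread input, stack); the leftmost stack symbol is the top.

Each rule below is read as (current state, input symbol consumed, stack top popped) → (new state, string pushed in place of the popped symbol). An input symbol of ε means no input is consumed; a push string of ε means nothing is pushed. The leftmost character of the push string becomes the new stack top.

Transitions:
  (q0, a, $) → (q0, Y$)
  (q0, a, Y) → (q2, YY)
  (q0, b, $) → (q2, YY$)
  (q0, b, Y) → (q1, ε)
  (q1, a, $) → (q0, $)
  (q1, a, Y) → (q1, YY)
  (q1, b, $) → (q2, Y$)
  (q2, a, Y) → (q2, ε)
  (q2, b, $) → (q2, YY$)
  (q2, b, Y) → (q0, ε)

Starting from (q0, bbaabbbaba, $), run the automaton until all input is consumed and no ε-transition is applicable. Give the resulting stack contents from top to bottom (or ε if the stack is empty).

YY$

(q0, bbaabbbaba, $)
  read b, top $: go to q2, push YY$ → (q2, baabbbaba, YY$)
  read b, top Y: go to q0, push ε → (q0, aabbbaba, Y$)
  read a, top Y: go to q2, push YY → (q2, abbbaba, YY$)
  read a, top Y: go to q2, push ε → (q2, bbbaba, Y$)
  read b, top Y: go to q0, push ε → (q0, bbaba, $)
  read b, top $: go to q2, push YY$ → (q2, baba, YY$)
  read b, top Y: go to q0, push ε → (q0, aba, Y$)
  read a, top Y: go to q2, push YY → (q2, ba, YY$)
  read b, top Y: go to q0, push ε → (q0, a, Y$)
  read a, top Y: go to q2, push YY → (q2, ε, YY$)
All input consumed in state q2 with stack YY$.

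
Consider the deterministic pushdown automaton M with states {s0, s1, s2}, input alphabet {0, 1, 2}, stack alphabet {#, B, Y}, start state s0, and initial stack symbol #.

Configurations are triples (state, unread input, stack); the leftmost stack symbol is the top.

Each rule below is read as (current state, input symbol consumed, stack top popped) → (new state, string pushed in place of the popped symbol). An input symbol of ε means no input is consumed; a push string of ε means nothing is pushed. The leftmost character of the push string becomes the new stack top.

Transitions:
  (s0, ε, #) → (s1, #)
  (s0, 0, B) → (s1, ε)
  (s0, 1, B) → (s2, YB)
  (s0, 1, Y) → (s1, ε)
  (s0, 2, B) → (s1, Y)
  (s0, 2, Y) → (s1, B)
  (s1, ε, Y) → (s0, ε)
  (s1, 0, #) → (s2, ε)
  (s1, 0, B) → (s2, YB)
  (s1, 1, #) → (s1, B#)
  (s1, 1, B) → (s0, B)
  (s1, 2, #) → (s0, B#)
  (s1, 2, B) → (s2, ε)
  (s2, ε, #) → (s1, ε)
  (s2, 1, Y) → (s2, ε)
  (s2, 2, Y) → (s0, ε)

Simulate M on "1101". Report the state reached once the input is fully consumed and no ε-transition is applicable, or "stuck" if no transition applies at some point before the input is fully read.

s1

(s0, 1101, #) ⊢ (s1, 1101, #) ⊢ (s1, 101, B#) ⊢ (s0, 01, B#) ⊢ (s1, 1, #) ⊢ (s1, ε, B#)
All input consumed; M is in state s1.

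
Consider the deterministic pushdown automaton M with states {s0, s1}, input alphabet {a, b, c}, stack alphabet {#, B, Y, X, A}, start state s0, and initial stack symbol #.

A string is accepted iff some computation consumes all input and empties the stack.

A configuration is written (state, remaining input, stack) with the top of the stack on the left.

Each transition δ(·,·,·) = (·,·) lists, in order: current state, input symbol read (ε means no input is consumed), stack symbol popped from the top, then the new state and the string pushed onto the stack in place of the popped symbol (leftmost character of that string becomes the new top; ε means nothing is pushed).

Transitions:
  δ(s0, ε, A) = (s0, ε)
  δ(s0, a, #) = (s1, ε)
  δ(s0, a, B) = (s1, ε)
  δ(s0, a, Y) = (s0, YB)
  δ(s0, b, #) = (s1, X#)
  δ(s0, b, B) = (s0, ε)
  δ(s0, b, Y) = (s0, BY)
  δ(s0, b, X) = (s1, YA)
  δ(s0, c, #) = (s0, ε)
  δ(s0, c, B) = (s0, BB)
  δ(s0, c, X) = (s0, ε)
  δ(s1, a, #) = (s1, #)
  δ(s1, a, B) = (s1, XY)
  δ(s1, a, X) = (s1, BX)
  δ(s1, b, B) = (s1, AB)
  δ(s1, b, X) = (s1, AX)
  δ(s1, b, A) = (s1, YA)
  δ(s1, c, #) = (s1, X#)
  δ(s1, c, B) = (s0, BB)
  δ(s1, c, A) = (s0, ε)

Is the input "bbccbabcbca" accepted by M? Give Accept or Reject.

(s0, bbccbabcbca, #) ⊢ (s1, bccbabcbca, X#) ⊢ (s1, ccbabcbca, AX#) ⊢ (s0, cbabcbca, X#) ⊢ (s0, babcbca, #) ⊢ (s1, abcbca, X#) ⊢ (s1, bcbca, BX#) ⊢ (s1, cbca, ABX#) ⊢ (s0, bca, BX#) ⊢ (s0, ca, X#) ⊢ (s0, a, #) ⊢ (s1, ε, ε)
All input consumed and the stack is empty.

Accept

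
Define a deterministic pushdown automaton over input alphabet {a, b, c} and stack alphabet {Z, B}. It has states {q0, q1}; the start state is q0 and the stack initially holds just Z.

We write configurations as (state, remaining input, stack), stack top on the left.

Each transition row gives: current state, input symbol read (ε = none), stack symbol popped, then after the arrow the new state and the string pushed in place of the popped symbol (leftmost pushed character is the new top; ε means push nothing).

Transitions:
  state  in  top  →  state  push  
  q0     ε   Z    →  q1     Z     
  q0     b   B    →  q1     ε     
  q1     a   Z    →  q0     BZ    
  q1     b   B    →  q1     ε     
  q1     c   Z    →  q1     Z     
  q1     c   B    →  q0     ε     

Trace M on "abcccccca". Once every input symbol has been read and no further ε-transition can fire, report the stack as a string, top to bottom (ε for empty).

BZ

(q0, abcccccca, Z)
  ε-move, top Z: go to q1, push Z → (q1, abcccccca, Z)
  read a, top Z: go to q0, push BZ → (q0, bcccccca, BZ)
  read b, top B: go to q1, push ε → (q1, cccccca, Z)
  read c, top Z: go to q1, push Z → (q1, ccccca, Z)
  read c, top Z: go to q1, push Z → (q1, cccca, Z)
  read c, top Z: go to q1, push Z → (q1, ccca, Z)
  read c, top Z: go to q1, push Z → (q1, cca, Z)
  read c, top Z: go to q1, push Z → (q1, ca, Z)
  read c, top Z: go to q1, push Z → (q1, a, Z)
  read a, top Z: go to q0, push BZ → (q0, ε, BZ)
All input consumed in state q0 with stack BZ.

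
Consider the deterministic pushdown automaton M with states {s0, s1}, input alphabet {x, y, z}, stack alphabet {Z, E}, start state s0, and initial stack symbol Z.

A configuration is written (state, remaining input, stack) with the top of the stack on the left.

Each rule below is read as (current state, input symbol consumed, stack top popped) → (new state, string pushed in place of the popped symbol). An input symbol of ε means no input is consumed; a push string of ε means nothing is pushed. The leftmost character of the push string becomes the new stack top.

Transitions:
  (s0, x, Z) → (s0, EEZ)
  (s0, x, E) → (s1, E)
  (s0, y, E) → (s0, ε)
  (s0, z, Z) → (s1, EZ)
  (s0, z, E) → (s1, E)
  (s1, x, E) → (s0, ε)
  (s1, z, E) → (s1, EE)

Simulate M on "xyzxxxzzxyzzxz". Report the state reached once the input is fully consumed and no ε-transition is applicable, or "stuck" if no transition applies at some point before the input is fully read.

(s0, xyzxxxzzxyzzxz, Z) ⊢ (s0, yzxxxzzxyzzxz, EEZ) ⊢ (s0, zxxxzzxyzzxz, EZ) ⊢ (s1, xxxzzxyzzxz, EZ) ⊢ (s0, xxzzxyzzxz, Z) ⊢ (s0, xzzxyzzxz, EEZ) ⊢ (s1, zzxyzzxz, EEZ) ⊢ (s1, zxyzzxz, EEEZ) ⊢ (s1, xyzzxz, EEEEZ) ⊢ (s0, yzzxz, EEEZ) ⊢ (s0, zzxz, EEZ) ⊢ (s1, zxz, EEZ) ⊢ (s1, xz, EEEZ) ⊢ (s0, z, EEZ) ⊢ (s1, ε, EEZ)
All input consumed; M is in state s1.

s1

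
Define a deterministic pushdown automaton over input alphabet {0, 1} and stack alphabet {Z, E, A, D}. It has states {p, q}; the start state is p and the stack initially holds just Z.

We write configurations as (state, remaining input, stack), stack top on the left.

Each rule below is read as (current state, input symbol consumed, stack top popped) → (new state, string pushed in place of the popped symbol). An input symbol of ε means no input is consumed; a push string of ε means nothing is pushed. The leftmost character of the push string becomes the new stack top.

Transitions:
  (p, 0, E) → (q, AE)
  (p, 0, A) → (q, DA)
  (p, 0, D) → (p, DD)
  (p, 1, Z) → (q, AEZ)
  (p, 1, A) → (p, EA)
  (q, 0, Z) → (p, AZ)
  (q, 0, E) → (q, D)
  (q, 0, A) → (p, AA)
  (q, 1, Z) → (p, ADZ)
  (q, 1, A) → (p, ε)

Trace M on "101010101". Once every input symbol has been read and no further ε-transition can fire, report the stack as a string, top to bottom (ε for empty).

EAAEZ

(p, 101010101, Z)
  read 1, top Z: go to q, push AEZ → (q, 01010101, AEZ)
  read 0, top A: go to p, push AA → (p, 1010101, AAEZ)
  read 1, top A: go to p, push EA → (p, 010101, EAAEZ)
  read 0, top E: go to q, push AE → (q, 10101, AEAAEZ)
  read 1, top A: go to p, push ε → (p, 0101, EAAEZ)
  read 0, top E: go to q, push AE → (q, 101, AEAAEZ)
  read 1, top A: go to p, push ε → (p, 01, EAAEZ)
  read 0, top E: go to q, push AE → (q, 1, AEAAEZ)
  read 1, top A: go to p, push ε → (p, ε, EAAEZ)
All input consumed in state p with stack EAAEZ.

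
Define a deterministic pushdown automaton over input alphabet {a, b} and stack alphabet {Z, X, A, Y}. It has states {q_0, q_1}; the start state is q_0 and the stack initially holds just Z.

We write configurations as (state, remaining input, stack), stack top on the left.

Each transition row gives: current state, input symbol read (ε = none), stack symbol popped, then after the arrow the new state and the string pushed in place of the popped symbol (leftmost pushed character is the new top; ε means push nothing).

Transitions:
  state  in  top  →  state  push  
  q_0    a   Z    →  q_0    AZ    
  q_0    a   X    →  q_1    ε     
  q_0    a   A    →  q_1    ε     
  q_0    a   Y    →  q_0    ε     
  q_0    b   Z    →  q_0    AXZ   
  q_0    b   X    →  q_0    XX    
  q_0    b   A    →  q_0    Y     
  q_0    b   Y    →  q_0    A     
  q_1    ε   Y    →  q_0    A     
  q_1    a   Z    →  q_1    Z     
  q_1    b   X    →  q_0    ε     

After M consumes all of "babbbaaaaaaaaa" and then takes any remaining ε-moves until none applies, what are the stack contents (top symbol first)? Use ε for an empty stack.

Z

(q_0, babbbaaaaaaaaa, Z) ⊢ (q_0, abbbaaaaaaaaa, AXZ) ⊢ (q_1, bbbaaaaaaaaa, XZ) ⊢ (q_0, bbaaaaaaaaa, Z) ⊢ (q_0, baaaaaaaaa, AXZ) ⊢ (q_0, aaaaaaaaa, YXZ) ⊢ (q_0, aaaaaaaa, XZ) ⊢ (q_1, aaaaaaa, Z) ⊢ (q_1, aaaaaa, Z) ⊢ (q_1, aaaaa, Z) ⊢ (q_1, aaaa, Z) ⊢ (q_1, aaa, Z) ⊢ (q_1, aa, Z) ⊢ (q_1, a, Z) ⊢ (q_1, ε, Z)
All input consumed in state q_1 with stack Z.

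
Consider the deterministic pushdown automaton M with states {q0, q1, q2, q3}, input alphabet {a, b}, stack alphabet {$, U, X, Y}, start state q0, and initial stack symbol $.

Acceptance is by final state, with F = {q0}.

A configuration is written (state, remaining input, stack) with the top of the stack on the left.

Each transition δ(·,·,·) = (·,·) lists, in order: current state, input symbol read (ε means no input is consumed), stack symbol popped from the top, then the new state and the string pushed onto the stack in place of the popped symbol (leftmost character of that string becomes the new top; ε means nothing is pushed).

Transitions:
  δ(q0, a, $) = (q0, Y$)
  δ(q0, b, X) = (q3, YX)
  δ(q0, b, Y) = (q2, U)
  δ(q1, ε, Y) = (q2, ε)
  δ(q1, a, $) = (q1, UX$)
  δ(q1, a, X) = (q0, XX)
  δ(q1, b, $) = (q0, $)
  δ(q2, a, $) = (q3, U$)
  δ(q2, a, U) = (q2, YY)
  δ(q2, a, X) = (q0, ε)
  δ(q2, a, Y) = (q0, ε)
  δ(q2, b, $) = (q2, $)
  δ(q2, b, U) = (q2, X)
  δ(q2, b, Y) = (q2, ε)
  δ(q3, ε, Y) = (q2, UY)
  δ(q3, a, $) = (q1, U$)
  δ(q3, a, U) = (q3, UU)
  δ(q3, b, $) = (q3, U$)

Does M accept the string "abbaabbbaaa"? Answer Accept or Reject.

(q0, abbaabbbaaa, $)
  read a, top $: go to q0, push Y$ → (q0, bbaabbbaaa, Y$)
  read b, top Y: go to q2, push U → (q2, baabbbaaa, U$)
  read b, top U: go to q2, push X → (q2, aabbbaaa, X$)
  read a, top X: go to q0, push ε → (q0, abbbaaa, $)
  read a, top $: go to q0, push Y$ → (q0, bbbaaa, Y$)
  read b, top Y: go to q2, push U → (q2, bbaaa, U$)
  read b, top U: go to q2, push X → (q2, baaa, X$)
No transition applies at (q2, baaa, X$); input not fully consumed.

Reject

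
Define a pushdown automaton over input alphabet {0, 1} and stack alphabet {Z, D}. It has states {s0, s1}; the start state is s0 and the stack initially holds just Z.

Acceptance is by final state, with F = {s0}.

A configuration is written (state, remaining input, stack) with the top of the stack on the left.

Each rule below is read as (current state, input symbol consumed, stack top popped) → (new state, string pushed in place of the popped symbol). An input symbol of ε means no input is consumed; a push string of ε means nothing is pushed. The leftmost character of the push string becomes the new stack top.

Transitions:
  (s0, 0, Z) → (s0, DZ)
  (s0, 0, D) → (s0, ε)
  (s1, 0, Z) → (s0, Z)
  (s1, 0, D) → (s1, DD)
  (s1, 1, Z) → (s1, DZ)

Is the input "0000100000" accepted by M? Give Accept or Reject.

Reject

No computation consumes all input and reaches a final state.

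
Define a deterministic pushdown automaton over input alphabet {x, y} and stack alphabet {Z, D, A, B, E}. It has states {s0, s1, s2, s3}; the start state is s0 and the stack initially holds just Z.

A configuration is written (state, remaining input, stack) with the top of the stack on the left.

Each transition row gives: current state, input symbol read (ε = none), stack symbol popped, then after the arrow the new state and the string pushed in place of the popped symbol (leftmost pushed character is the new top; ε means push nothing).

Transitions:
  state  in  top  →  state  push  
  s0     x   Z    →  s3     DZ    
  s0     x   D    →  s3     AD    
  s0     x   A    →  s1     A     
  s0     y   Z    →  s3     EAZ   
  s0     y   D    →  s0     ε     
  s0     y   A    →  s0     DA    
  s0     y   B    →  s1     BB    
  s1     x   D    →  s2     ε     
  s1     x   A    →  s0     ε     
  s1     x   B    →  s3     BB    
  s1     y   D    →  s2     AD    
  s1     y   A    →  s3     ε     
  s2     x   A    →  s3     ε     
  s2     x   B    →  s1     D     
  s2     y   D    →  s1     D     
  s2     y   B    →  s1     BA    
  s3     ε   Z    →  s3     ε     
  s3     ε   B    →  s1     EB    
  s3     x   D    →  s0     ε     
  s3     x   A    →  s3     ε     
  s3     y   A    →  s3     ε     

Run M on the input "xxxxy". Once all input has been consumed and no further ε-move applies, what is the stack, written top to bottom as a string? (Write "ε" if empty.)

EAZ

(s0, xxxxy, Z) ⊢ (s3, xxxy, DZ) ⊢ (s0, xxy, Z) ⊢ (s3, xy, DZ) ⊢ (s0, y, Z) ⊢ (s3, ε, EAZ)
All input consumed in state s3 with stack EAZ.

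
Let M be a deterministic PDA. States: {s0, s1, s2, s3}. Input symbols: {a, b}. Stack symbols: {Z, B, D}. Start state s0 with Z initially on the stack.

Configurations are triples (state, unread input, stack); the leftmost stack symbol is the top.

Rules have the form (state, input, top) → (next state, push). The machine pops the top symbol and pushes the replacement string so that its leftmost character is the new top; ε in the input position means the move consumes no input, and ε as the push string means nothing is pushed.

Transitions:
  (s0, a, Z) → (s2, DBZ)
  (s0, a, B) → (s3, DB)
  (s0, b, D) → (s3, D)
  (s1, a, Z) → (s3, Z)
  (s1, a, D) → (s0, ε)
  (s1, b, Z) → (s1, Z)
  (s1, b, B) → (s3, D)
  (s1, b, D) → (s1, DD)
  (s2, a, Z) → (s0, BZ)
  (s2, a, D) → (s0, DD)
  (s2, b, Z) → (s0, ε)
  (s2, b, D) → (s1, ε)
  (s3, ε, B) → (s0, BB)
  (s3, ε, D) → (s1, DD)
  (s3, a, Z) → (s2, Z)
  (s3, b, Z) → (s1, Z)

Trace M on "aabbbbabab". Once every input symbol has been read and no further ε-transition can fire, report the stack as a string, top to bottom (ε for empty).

(s0, aabbbbabab, Z) ⊢ (s2, abbbbabab, DBZ) ⊢ (s0, bbbbabab, DDBZ) ⊢ (s3, bbbabab, DDBZ) ⊢ (s1, bbbabab, DDDBZ) ⊢ (s1, bbabab, DDDDBZ) ⊢ (s1, babab, DDDDDBZ) ⊢ (s1, abab, DDDDDDBZ) ⊢ (s0, bab, DDDDDBZ) ⊢ (s3, ab, DDDDDBZ) ⊢ (s1, ab, DDDDDDBZ) ⊢ (s0, b, DDDDDBZ) ⊢ (s3, ε, DDDDDBZ) ⊢ (s1, ε, DDDDDDBZ)
All input consumed in state s1 with stack DDDDDDBZ.

DDDDDDBZ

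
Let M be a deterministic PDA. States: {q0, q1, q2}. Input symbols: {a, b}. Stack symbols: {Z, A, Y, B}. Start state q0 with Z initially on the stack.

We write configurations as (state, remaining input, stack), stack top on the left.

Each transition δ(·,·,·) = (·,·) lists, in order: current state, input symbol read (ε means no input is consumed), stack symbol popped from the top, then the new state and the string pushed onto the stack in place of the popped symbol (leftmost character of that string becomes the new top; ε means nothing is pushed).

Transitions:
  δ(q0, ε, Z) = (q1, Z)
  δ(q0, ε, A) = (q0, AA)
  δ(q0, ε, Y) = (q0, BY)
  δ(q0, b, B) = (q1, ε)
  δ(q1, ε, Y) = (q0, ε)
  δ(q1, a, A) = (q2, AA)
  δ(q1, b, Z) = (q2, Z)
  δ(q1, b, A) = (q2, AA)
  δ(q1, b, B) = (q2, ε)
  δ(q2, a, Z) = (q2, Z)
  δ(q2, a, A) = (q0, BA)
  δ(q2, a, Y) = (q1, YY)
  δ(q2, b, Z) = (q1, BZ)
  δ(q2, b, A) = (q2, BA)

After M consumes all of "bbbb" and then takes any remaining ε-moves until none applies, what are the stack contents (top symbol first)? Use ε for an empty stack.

(q0, bbbb, Z)
  ε-move, top Z: go to q1, push Z → (q1, bbbb, Z)
  read b, top Z: go to q2, push Z → (q2, bbb, Z)
  read b, top Z: go to q1, push BZ → (q1, bb, BZ)
  read b, top B: go to q2, push ε → (q2, b, Z)
  read b, top Z: go to q1, push BZ → (q1, ε, BZ)
All input consumed in state q1 with stack BZ.

BZ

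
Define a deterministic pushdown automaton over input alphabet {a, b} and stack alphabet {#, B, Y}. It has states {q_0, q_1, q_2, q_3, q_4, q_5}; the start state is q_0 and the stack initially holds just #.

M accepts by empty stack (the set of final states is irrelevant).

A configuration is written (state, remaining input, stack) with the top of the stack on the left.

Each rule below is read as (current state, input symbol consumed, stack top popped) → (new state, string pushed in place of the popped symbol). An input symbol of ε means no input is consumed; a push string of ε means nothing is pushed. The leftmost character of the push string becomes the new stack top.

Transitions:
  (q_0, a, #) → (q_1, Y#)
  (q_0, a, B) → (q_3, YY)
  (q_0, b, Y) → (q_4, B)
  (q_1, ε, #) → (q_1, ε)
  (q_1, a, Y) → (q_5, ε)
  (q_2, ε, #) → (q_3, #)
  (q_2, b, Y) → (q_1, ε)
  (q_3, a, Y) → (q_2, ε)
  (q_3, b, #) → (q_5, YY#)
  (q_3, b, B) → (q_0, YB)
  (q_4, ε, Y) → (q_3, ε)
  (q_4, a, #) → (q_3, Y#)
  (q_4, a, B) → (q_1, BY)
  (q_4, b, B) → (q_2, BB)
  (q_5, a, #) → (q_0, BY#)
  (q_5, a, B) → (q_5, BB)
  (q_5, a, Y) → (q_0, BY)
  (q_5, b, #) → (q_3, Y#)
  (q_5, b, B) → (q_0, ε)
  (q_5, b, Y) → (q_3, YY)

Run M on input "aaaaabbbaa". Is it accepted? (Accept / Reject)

Reject

(q_0, aaaaabbbaa, #)
  read a, top #: go to q_1, push Y# → (q_1, aaaabbbaa, Y#)
  read a, top Y: go to q_5, push ε → (q_5, aaabbbaa, #)
  read a, top #: go to q_0, push BY# → (q_0, aabbbaa, BY#)
  read a, top B: go to q_3, push YY → (q_3, abbbaa, YYY#)
  read a, top Y: go to q_2, push ε → (q_2, bbbaa, YY#)
  read b, top Y: go to q_1, push ε → (q_1, bbaa, Y#)
No transition applies at (q_1, bbaa, Y#); input not fully consumed.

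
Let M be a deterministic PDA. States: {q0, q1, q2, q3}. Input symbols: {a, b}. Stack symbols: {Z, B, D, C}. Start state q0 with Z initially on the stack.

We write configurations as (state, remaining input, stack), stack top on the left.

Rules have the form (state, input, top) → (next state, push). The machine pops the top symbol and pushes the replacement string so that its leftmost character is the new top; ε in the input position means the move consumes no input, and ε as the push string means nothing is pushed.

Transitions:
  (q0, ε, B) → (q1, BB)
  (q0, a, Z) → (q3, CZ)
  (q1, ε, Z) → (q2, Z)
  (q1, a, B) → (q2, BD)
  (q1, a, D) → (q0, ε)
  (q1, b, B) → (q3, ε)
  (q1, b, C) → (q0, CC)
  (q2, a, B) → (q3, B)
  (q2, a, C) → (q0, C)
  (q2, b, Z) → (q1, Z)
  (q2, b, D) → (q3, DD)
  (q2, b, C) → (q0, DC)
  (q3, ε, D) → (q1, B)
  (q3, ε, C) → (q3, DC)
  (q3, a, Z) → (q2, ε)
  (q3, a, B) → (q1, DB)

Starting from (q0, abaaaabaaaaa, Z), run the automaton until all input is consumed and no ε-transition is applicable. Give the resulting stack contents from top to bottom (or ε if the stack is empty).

(q0, abaaaabaaaaa, Z)
  read a, top Z: go to q3, push CZ → (q3, baaaabaaaaa, CZ)
  ε-move, top C: go to q3, push DC → (q3, baaaabaaaaa, DCZ)
  ε-move, top D: go to q1, push B → (q1, baaaabaaaaa, BCZ)
  read b, top B: go to q3, push ε → (q3, aaaabaaaaa, CZ)
  ε-move, top C: go to q3, push DC → (q3, aaaabaaaaa, DCZ)
  ε-move, top D: go to q1, push B → (q1, aaaabaaaaa, BCZ)
  read a, top B: go to q2, push BD → (q2, aaabaaaaa, BDCZ)
  read a, top B: go to q3, push B → (q3, aabaaaaa, BDCZ)
  read a, top B: go to q1, push DB → (q1, abaaaaa, DBDCZ)
  read a, top D: go to q0, push ε → (q0, baaaaa, BDCZ)
  ε-move, top B: go to q1, push BB → (q1, baaaaa, BBDCZ)
  read b, top B: go to q3, push ε → (q3, aaaaa, BDCZ)
  read a, top B: go to q1, push DB → (q1, aaaa, DBDCZ)
  read a, top D: go to q0, push ε → (q0, aaa, BDCZ)
  ε-move, top B: go to q1, push BB → (q1, aaa, BBDCZ)
  read a, top B: go to q2, push BD → (q2, aa, BDBDCZ)
  read a, top B: go to q3, push B → (q3, a, BDBDCZ)
  read a, top B: go to q1, push DB → (q1, ε, DBDBDCZ)
All input consumed in state q1 with stack DBDBDCZ.

DBDBDCZ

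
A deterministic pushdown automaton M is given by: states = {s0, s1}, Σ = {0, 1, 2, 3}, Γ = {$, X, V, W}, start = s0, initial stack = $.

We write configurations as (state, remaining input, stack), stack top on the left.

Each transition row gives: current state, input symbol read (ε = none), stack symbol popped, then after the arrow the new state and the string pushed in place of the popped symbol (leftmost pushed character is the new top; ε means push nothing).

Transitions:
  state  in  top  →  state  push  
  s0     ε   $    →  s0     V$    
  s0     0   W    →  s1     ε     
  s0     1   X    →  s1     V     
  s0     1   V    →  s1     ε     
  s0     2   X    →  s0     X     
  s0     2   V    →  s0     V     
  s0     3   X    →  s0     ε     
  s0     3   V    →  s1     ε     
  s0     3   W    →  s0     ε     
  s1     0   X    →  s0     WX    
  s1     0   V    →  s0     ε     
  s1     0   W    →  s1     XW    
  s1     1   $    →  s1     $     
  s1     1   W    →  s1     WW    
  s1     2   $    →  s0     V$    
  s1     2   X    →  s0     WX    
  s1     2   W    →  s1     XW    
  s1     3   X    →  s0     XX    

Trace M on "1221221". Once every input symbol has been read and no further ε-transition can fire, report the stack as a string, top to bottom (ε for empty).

$

(s0, 1221221, $)
  ε-move, top $: go to s0, push V$ → (s0, 1221221, V$)
  read 1, top V: go to s1, push ε → (s1, 221221, $)
  read 2, top $: go to s0, push V$ → (s0, 21221, V$)
  read 2, top V: go to s0, push V → (s0, 1221, V$)
  read 1, top V: go to s1, push ε → (s1, 221, $)
  read 2, top $: go to s0, push V$ → (s0, 21, V$)
  read 2, top V: go to s0, push V → (s0, 1, V$)
  read 1, top V: go to s1, push ε → (s1, ε, $)
All input consumed in state s1 with stack $.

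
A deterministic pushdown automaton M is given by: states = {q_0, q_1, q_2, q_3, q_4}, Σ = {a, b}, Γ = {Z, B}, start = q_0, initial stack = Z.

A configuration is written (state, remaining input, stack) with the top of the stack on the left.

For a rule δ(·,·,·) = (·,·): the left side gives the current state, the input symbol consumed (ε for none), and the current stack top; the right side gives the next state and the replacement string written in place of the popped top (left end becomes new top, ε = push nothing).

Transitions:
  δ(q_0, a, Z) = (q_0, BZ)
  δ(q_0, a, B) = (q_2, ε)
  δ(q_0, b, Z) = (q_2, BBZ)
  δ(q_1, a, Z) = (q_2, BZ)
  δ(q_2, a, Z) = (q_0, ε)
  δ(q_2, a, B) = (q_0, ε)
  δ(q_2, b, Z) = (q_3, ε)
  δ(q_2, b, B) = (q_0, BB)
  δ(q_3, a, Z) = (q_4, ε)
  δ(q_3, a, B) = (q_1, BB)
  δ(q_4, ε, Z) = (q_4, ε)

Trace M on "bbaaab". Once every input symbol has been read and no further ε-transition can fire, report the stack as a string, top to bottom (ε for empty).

ε

(q_0, bbaaab, Z)
  read b, top Z: go to q_2, push BBZ → (q_2, baaab, BBZ)
  read b, top B: go to q_0, push BB → (q_0, aaab, BBBZ)
  read a, top B: go to q_2, push ε → (q_2, aab, BBZ)
  read a, top B: go to q_0, push ε → (q_0, ab, BZ)
  read a, top B: go to q_2, push ε → (q_2, b, Z)
  read b, top Z: go to q_3, push ε → (q_3, ε, ε)
All input consumed in state q_3 with stack ε.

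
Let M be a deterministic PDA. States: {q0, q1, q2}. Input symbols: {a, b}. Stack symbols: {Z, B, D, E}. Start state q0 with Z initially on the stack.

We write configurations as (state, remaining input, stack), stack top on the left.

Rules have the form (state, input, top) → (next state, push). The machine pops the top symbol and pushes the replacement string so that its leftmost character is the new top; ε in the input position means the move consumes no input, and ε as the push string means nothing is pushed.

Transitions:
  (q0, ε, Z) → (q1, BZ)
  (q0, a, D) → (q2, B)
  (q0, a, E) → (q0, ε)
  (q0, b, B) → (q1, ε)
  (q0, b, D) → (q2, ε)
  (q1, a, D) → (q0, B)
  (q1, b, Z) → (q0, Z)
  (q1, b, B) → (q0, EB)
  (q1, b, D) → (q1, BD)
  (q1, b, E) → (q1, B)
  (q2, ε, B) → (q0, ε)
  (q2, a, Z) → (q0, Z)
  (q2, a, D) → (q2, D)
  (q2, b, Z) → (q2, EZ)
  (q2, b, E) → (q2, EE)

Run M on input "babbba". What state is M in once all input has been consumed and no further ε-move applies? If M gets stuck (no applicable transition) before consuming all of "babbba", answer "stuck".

(q0, babbba, Z)
  ε-move, top Z: go to q1, push BZ → (q1, babbba, BZ)
  read b, top B: go to q0, push EB → (q0, abbba, EBZ)
  read a, top E: go to q0, push ε → (q0, bbba, BZ)
  read b, top B: go to q1, push ε → (q1, bba, Z)
  read b, top Z: go to q0, push Z → (q0, ba, Z)
  ε-move, top Z: go to q1, push BZ → (q1, ba, BZ)
  read b, top B: go to q0, push EB → (q0, a, EBZ)
  read a, top E: go to q0, push ε → (q0, ε, BZ)
All input consumed; M is in state q0.

q0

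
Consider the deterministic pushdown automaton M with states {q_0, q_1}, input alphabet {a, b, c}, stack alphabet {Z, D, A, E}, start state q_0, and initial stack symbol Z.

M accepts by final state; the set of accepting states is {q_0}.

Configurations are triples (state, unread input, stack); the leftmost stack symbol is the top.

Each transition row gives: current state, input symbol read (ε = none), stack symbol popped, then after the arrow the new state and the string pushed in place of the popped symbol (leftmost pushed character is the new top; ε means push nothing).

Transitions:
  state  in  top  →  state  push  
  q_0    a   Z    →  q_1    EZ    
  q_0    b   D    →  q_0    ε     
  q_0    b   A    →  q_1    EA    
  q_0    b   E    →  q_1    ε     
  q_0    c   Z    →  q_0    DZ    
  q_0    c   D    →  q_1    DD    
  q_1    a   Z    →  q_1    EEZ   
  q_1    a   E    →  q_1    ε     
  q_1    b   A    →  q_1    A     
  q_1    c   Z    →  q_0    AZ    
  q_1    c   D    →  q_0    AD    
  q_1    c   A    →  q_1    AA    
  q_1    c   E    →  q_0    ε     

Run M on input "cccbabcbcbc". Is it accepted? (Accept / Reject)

(q_0, cccbabcbcbc, Z) ⊢ (q_0, ccbabcbcbc, DZ) ⊢ (q_1, cbabcbcbc, DDZ) ⊢ (q_0, babcbcbc, ADDZ) ⊢ (q_1, abcbcbc, EADDZ) ⊢ (q_1, bcbcbc, ADDZ) ⊢ (q_1, cbcbc, ADDZ) ⊢ (q_1, bcbc, AADDZ) ⊢ (q_1, cbc, AADDZ) ⊢ (q_1, bc, AAADDZ) ⊢ (q_1, c, AAADDZ) ⊢ (q_1, ε, AAAADDZ)
All input consumed; state q_1 ∉ F and no further ε-move applies.

Reject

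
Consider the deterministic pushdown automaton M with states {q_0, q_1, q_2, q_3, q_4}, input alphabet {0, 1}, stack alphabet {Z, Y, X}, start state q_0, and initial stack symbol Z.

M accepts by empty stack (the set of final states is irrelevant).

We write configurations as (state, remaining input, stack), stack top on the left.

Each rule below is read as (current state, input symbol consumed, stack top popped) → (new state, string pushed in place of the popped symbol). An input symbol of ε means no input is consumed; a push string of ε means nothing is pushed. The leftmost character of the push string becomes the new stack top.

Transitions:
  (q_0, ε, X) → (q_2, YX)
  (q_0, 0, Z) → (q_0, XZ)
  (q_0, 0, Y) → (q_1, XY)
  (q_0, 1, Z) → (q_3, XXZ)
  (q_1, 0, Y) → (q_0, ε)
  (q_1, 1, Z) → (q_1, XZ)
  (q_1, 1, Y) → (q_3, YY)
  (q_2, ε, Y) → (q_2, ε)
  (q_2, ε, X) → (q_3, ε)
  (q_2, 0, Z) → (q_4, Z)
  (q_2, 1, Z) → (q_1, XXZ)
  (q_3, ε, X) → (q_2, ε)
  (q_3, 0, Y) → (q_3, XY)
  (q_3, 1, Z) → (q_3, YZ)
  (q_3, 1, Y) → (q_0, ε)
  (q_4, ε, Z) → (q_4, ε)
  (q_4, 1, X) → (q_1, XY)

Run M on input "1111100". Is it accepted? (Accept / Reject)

Accept

(q_0, 1111100, Z)
  read 1, top Z: go to q_3, push XXZ → (q_3, 111100, XXZ)
  ε-move, top X: go to q_2, push ε → (q_2, 111100, XZ)
  ε-move, top X: go to q_3, push ε → (q_3, 111100, Z)
  read 1, top Z: go to q_3, push YZ → (q_3, 11100, YZ)
  read 1, top Y: go to q_0, push ε → (q_0, 1100, Z)
  read 1, top Z: go to q_3, push XXZ → (q_3, 100, XXZ)
  ε-move, top X: go to q_2, push ε → (q_2, 100, XZ)
  ε-move, top X: go to q_3, push ε → (q_3, 100, Z)
  read 1, top Z: go to q_3, push YZ → (q_3, 00, YZ)
  read 0, top Y: go to q_3, push XY → (q_3, 0, XYZ)
  ε-move, top X: go to q_2, push ε → (q_2, 0, YZ)
  ε-move, top Y: go to q_2, push ε → (q_2, 0, Z)
  read 0, top Z: go to q_4, push Z → (q_4, ε, Z)
  ε-move, top Z: go to q_4, push ε → (q_4, ε, ε)
All input consumed and the stack is empty.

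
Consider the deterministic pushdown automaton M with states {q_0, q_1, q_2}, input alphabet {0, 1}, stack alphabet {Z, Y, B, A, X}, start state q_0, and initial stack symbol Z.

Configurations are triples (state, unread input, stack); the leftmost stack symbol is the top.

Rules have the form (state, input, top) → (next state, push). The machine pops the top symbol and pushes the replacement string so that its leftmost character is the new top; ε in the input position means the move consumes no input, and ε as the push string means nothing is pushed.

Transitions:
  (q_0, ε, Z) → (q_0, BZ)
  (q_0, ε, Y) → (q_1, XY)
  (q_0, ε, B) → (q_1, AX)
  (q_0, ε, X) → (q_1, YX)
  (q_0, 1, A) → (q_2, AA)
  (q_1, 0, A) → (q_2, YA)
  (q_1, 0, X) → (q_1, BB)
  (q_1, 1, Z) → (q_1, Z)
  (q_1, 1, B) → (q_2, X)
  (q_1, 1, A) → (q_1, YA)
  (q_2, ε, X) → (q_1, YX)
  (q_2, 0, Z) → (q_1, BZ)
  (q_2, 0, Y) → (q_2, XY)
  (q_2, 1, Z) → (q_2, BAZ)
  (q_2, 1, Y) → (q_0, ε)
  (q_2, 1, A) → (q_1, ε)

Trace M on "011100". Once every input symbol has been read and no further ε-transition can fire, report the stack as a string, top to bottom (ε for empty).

YXYAXZ

(q_0, 011100, Z)
  ε-move, top Z: go to q_0, push BZ → (q_0, 011100, BZ)
  ε-move, top B: go to q_1, push AX → (q_1, 011100, AXZ)
  read 0, top A: go to q_2, push YA → (q_2, 11100, YAXZ)
  read 1, top Y: go to q_0, push ε → (q_0, 1100, AXZ)
  read 1, top A: go to q_2, push AA → (q_2, 100, AAXZ)
  read 1, top A: go to q_1, push ε → (q_1, 00, AXZ)
  read 0, top A: go to q_2, push YA → (q_2, 0, YAXZ)
  read 0, top Y: go to q_2, push XY → (q_2, ε, XYAXZ)
  ε-move, top X: go to q_1, push YX → (q_1, ε, YXYAXZ)
All input consumed in state q_1 with stack YXYAXZ.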